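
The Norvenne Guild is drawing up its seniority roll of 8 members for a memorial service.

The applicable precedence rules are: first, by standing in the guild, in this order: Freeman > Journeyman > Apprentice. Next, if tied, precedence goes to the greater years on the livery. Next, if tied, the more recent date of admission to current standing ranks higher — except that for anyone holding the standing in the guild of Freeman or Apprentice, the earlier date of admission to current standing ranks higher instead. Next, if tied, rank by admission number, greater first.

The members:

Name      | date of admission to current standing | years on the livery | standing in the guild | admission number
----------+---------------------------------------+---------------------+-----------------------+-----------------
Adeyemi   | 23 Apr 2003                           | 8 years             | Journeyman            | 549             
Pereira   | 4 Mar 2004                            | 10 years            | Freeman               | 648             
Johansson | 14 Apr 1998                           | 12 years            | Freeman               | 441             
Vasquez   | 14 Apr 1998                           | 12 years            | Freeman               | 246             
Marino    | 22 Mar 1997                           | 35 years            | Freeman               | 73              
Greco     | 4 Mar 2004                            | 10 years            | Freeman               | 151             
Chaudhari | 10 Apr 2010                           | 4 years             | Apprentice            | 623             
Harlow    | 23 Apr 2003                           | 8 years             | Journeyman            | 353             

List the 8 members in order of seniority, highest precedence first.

Marino, Johansson, Vasquez, Pereira, Greco, Adeyemi, Harlow, Chaudhari

By standing in the guild: Marino, Johansson, Vasquez, Pereira and Greco (Freeman); then Adeyemi and Harlow (Journeyman); then Chaudhari (Apprentice).
Among Marino, Johansson, Vasquez, Pereira and Greco, by years on the livery (higher first): Marino (35 years) before Johansson and Vasquez (12 years) before Pereira and Greco (10 years).
Johansson and Vasquez both have date of admission to current standing 14 Apr 1998, so the next rule applies.
Among Johansson and Vasquez, by admission number (higher first): Johansson (441) before Vasquez (246).
Pereira and Greco both have date of admission to current standing 4 Mar 2004, so the next rule applies.
Among Pereira and Greco, by admission number (higher first): Pereira (648) before Greco (151).
Adeyemi and Harlow both have years on the livery 8 years, so the next rule applies.
Adeyemi and Harlow both have date of admission to current standing 23 Apr 2003, so the next rule applies.
Among Adeyemi and Harlow, by admission number (higher first): Adeyemi (549) before Harlow (353).
Full order: Marino, Johansson, Vasquez, Pereira, Greco, Adeyemi, Harlow, Chaudhari.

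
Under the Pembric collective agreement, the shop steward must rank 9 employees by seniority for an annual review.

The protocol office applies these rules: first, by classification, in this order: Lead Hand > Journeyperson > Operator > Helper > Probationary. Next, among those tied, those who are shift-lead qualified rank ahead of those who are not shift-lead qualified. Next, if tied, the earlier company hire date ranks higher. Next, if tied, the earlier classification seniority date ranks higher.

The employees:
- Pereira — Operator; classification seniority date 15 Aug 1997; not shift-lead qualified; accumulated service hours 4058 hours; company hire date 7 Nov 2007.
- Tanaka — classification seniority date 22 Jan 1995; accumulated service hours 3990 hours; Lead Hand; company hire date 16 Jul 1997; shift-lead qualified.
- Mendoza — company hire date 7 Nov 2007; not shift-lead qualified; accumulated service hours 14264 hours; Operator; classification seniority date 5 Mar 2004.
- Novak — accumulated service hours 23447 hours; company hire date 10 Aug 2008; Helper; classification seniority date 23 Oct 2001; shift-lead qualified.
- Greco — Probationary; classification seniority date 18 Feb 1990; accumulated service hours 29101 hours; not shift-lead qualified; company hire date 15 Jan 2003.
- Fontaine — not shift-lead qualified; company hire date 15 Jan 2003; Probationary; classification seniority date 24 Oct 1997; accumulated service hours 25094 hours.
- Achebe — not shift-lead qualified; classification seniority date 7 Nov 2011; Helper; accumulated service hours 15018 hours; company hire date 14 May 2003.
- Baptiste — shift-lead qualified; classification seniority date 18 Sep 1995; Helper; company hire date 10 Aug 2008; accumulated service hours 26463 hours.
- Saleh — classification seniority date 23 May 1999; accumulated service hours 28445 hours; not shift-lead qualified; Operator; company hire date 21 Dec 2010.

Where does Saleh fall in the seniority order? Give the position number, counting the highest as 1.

By classification: Tanaka (Lead Hand); then Pereira, Mendoza and Saleh (Operator); then Baptiste, Novak and Achebe (Helper); then Greco and Fontaine (Probationary).
Pereira, Mendoza and Saleh are each not shift-lead qualified, so the next rule applies.
Among Pereira, Mendoza and Saleh, by company hire date (earlier first): Pereira and Mendoza (7 Nov 2007) before Saleh (21 Dec 2010).
Among Pereira and Mendoza, by classification seniority date (earlier first): Pereira (15 Aug 1997) before Mendoza (5 Mar 2004).
Among Baptiste, Novak and Achebe, shift-lead qualified before not shift-lead qualified: Baptiste and Novak (shift-lead qualified) before Achebe (not shift-lead qualified).
Baptiste and Novak both have company hire date 10 Aug 2008, so the next rule applies.
Among Baptiste and Novak, by classification seniority date (earlier first): Baptiste (18 Sep 1995) before Novak (23 Oct 2001).
Greco and Fontaine are each not shift-lead qualified, so the next rule applies.
Greco and Fontaine both have company hire date 15 Jan 2003, so the next rule applies.
Among Greco and Fontaine, by classification seniority date (earlier first): Greco (18 Feb 1990) before Fontaine (24 Oct 1997).
Order: Tanaka, Pereira, Mendoza, Saleh, Baptiste, Novak, Achebe, Greco, Fontaine. So position 4.

4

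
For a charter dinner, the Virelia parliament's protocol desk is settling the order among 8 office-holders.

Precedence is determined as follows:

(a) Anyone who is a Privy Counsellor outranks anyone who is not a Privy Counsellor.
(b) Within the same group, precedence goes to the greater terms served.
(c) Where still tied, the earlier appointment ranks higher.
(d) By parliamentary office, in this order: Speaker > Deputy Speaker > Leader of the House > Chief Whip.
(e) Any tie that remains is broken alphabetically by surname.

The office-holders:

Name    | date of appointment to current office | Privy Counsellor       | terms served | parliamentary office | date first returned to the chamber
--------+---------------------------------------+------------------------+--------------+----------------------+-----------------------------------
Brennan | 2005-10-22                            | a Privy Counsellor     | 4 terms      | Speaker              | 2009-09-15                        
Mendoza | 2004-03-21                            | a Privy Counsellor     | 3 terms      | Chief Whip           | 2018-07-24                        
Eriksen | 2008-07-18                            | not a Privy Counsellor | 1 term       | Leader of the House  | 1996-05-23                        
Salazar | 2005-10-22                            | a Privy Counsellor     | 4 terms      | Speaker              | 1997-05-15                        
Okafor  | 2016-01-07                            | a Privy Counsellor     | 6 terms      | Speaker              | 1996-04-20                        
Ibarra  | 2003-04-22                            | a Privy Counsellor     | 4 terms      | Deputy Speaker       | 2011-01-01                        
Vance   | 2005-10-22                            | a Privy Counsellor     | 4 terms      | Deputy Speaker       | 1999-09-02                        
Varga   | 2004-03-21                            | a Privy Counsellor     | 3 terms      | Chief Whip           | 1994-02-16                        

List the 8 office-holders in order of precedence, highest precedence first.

Okafor, Ibarra, Brennan, Salazar, Vance, Mendoza, Varga, Eriksen

By the first rule: Okafor, Ibarra, Brennan, Salazar, Vance, Mendoza and Varga (each a Privy Counsellor); then Eriksen (not a Privy Counsellor).
Among Okafor, Ibarra, Brennan, Salazar, Vance, Mendoza and Varga, by terms served (higher first): Okafor (6 terms) before Ibarra, Brennan, Salazar and Vance (4 terms) before Mendoza and Varga (3 terms).
Among Ibarra, Brennan, Salazar and Vance, by date of appointment to current office (earlier first): Ibarra (2003-04-22) before Brennan, Salazar and Vance (2005-10-22).
Among Brennan, Salazar and Vance, by parliamentary office: Brennan and Salazar (Speaker) before Vance (Deputy Speaker).
Among Brennan and Salazar, alphabetically by surname: Brennan before Salazar.
Mendoza and Varga both have date of appointment to current office 2004-03-21, so the next rule applies.
Mendoza and Varga are each Chief Whip, so the next rule applies.
Among Mendoza and Varga, alphabetically by surname: Mendoza before Varga.
Full order: Okafor, Ibarra, Brennan, Salazar, Vance, Mendoza, Varga, Eriksen.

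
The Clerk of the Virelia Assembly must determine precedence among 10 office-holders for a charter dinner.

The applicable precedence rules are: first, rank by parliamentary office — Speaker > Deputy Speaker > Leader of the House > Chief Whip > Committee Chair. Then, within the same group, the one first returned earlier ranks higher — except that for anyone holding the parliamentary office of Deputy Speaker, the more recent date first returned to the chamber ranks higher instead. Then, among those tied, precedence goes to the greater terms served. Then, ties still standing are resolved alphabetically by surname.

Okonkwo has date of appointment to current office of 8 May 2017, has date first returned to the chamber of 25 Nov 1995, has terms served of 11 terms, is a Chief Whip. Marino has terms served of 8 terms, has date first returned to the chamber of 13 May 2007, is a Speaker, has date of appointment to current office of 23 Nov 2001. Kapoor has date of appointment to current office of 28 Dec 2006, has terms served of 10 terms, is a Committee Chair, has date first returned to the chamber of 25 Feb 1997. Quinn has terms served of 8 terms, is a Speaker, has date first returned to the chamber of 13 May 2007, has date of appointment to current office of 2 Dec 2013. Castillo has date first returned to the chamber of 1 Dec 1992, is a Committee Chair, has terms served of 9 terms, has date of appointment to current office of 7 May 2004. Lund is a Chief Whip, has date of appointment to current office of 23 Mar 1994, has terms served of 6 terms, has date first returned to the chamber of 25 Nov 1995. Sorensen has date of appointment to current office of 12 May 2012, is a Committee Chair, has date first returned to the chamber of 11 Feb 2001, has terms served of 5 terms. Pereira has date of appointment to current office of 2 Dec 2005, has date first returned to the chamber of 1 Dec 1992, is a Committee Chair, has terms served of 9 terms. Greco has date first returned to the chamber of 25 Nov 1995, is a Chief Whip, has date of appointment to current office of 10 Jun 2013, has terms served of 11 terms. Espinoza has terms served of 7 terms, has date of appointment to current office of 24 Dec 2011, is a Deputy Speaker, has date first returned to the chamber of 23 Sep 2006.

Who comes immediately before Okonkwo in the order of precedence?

By parliamentary office: Marino and Quinn (Speaker); then Espinoza (Deputy Speaker); then Greco, Okonkwo and Lund (Chief Whip); then Castillo, Pereira, Kapoor and Sorensen (Committee Chair).
Marino and Quinn both have date first returned to the chamber 13 May 2007, so the next rule applies.
Marino and Quinn both have terms served 8 terms, so the next rule applies.
Among Marino and Quinn, alphabetically by surname: Marino before Quinn.
Greco, Okonkwo and Lund all have date first returned to the chamber 25 Nov 1995, so the next rule applies.
Among Greco, Okonkwo and Lund, by terms served (higher first): Greco and Okonkwo (11 terms) before Lund (6 terms).
Among Greco and Okonkwo, alphabetically by surname: Greco before Okonkwo.
Among Castillo, Pereira, Kapoor and Sorensen, by date first returned to the chamber (earlier first): Castillo and Pereira (1 Dec 1992) before Kapoor (25 Feb 1997) before Sorensen (11 Feb 2001).
Castillo and Pereira both have terms served 9 terms, so the next rule applies.
Among Castillo and Pereira, alphabetically by surname: Castillo before Pereira.
Order: Marino, Quinn, Espinoza, Greco, Okonkwo, Lund, Castillo, Pereira, Kapoor, Sorensen.

Greco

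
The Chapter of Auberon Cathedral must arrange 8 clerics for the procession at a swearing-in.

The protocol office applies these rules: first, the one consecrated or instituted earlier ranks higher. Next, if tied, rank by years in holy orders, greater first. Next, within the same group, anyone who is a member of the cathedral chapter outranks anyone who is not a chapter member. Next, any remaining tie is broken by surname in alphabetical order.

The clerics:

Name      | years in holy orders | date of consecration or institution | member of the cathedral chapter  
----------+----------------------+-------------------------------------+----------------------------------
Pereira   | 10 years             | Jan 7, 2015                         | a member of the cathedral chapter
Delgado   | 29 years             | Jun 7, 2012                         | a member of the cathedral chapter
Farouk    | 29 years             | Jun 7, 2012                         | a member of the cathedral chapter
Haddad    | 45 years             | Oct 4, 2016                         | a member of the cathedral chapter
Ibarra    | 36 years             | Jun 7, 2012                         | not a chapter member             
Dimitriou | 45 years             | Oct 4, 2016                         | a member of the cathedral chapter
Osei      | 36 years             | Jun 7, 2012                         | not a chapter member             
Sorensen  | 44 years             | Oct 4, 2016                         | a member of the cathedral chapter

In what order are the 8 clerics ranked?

Ibarra, Osei, Delgado, Farouk, Pereira, Dimitriou, Haddad, Sorensen

By date of consecration or institution (earlier first): Ibarra, Osei, Delgado and Farouk (each Jun 7, 2012); then Pereira (Jan 7, 2015); then Dimitriou, Haddad and Sorensen (each Oct 4, 2016).
Among Ibarra, Osei, Delgado and Farouk, by years in holy orders (higher first): Ibarra and Osei (36 years) before Delgado and Farouk (29 years).
Ibarra and Osei are each not a chapter member, so the next rule applies.
Among Ibarra and Osei, alphabetically by surname: Ibarra before Osei.
Delgado and Farouk are each a member of the cathedral chapter, so the next rule applies.
Among Delgado and Farouk, alphabetically by surname: Delgado before Farouk.
Among Dimitriou, Haddad and Sorensen, by years in holy orders (higher first): Dimitriou and Haddad (45 years) before Sorensen (44 years).
Dimitriou and Haddad are each a member of the cathedral chapter, so the next rule applies.
Among Dimitriou and Haddad, alphabetically by surname: Dimitriou before Haddad.
Full order: Ibarra, Osei, Delgado, Farouk, Pereira, Dimitriou, Haddad, Sorensen.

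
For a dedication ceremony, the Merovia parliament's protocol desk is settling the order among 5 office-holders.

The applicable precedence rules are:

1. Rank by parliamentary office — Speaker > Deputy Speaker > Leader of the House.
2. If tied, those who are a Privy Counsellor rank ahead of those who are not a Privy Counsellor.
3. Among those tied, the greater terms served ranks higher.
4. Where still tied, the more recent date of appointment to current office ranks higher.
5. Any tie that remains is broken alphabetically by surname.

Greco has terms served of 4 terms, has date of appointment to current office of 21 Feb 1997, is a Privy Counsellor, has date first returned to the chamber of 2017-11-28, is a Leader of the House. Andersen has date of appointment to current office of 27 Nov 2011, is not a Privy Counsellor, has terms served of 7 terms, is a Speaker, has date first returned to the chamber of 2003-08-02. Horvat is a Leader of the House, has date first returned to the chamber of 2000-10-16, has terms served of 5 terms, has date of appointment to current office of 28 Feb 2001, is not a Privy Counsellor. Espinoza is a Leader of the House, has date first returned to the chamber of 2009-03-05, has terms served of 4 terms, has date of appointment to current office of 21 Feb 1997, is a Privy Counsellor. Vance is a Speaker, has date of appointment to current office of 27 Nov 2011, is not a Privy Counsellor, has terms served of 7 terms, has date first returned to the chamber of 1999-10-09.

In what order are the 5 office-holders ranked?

By parliamentary office: Andersen and Vance (Speaker); then Espinoza, Greco and Horvat (Leader of the House).
Andersen and Vance are each not a Privy Counsellor, so the next rule applies.
Andersen and Vance both have terms served 7 terms, so the next rule applies.
Andersen and Vance both have date of appointment to current office 27 Nov 2011, so the next rule applies.
Among Andersen and Vance, alphabetically by surname: Andersen before Vance.
Among Espinoza, Greco and Horvat, a Privy Counsellor before not a Privy Counsellor: Espinoza and Greco (a Privy Counsellor) before Horvat (not a Privy Counsellor).
Espinoza and Greco both have terms served 4 terms, so the next rule applies.
Espinoza and Greco both have date of appointment to current office 21 Feb 1997, so the next rule applies.
Among Espinoza and Greco, alphabetically by surname: Espinoza before Greco.
Full order: Andersen, Vance, Espinoza, Greco, Horvat.

Andersen, Vance, Espinoza, Greco, Horvat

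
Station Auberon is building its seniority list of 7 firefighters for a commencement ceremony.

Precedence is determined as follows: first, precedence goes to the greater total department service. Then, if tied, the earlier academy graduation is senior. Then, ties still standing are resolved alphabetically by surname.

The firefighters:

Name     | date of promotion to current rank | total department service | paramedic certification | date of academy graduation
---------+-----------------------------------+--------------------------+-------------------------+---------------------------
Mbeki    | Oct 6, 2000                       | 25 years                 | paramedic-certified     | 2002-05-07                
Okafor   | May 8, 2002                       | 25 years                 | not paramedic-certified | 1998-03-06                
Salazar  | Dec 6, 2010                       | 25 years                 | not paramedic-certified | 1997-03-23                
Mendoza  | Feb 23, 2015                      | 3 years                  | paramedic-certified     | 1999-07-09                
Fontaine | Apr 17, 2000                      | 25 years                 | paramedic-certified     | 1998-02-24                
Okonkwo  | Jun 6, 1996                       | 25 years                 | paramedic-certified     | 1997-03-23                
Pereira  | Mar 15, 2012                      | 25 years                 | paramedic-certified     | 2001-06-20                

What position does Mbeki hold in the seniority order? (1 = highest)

6

By total department service (higher first): Okonkwo, Salazar, Fontaine, Okafor, Pereira and Mbeki (each 25 years); then Mendoza (3 years).
Among Okonkwo, Salazar, Fontaine, Okafor, Pereira and Mbeki, by date of academy graduation (earlier first): Okonkwo and Salazar (1997-03-23) before Fontaine (1998-02-24) before Okafor (1998-03-06) before Pereira (2001-06-20) before Mbeki (2002-05-07).
Among Okonkwo and Salazar, alphabetically by surname: Okonkwo before Salazar.
Order: Okonkwo, Salazar, Fontaine, Okafor, Pereira, Mbeki, Mendoza. So position 6.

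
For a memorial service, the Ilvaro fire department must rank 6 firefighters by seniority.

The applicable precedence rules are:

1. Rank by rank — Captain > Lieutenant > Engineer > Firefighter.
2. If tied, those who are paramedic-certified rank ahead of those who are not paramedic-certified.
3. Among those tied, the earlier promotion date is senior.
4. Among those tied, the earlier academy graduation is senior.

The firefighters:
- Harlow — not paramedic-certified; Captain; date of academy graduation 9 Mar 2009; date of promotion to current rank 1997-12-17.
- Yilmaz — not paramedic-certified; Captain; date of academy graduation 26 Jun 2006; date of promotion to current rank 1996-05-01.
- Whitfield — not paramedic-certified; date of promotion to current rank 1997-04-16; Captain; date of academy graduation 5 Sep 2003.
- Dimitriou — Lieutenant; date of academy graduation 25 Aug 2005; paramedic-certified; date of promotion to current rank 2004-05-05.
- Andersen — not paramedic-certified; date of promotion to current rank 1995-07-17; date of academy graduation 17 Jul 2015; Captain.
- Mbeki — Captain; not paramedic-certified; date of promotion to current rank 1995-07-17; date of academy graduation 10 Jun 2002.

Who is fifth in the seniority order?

By rank: Mbeki, Andersen, Yilmaz, Whitfield and Harlow (Captain); then Dimitriou (Lieutenant).
Mbeki, Andersen, Yilmaz, Whitfield and Harlow are each not paramedic-certified, so the next rule applies.
Among Mbeki, Andersen, Yilmaz, Whitfield and Harlow, by date of promotion to current rank (earlier first): Mbeki and Andersen (1995-07-17) before Yilmaz (1996-05-01) before Whitfield (1997-04-16) before Harlow (1997-12-17).
Among Mbeki and Andersen, by date of academy graduation (earlier first): Mbeki (10 Jun 2002) before Andersen (17 Jul 2015).
Order: Mbeki, Andersen, Yilmaz, Whitfield, Harlow, Dimitriou.

Harlow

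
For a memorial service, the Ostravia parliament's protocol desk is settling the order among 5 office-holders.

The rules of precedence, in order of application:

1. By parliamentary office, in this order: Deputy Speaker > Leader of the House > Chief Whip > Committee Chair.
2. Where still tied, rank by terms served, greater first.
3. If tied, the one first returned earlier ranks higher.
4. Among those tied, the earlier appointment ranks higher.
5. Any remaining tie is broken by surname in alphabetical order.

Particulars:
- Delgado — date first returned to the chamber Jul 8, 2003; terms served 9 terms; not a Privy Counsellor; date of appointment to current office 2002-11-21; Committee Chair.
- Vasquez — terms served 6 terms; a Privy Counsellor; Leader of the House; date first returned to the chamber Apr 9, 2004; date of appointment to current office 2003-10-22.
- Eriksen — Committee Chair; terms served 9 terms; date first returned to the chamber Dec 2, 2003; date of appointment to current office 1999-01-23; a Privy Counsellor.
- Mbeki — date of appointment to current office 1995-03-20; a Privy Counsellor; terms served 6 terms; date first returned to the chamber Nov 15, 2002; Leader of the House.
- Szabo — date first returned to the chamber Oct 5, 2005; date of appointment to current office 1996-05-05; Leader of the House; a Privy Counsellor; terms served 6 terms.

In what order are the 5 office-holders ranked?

Mbeki, Vasquez, Szabo, Delgado, Eriksen

By parliamentary office: Mbeki, Vasquez and Szabo (Leader of the House); then Delgado and Eriksen (Committee Chair).
Mbeki, Vasquez and Szabo all have terms served 6 terms, so the next rule applies.
Among Mbeki, Vasquez and Szabo, by date first returned to the chamber (earlier first): Mbeki (Nov 15, 2002) before Vasquez (Apr 9, 2004) before Szabo (Oct 5, 2005).
Delgado and Eriksen both have terms served 9 terms, so the next rule applies.
Among Delgado and Eriksen, by date first returned to the chamber (earlier first): Delgado (Jul 8, 2003) before Eriksen (Dec 2, 2003).
Full order: Mbeki, Vasquez, Szabo, Delgado, Eriksen.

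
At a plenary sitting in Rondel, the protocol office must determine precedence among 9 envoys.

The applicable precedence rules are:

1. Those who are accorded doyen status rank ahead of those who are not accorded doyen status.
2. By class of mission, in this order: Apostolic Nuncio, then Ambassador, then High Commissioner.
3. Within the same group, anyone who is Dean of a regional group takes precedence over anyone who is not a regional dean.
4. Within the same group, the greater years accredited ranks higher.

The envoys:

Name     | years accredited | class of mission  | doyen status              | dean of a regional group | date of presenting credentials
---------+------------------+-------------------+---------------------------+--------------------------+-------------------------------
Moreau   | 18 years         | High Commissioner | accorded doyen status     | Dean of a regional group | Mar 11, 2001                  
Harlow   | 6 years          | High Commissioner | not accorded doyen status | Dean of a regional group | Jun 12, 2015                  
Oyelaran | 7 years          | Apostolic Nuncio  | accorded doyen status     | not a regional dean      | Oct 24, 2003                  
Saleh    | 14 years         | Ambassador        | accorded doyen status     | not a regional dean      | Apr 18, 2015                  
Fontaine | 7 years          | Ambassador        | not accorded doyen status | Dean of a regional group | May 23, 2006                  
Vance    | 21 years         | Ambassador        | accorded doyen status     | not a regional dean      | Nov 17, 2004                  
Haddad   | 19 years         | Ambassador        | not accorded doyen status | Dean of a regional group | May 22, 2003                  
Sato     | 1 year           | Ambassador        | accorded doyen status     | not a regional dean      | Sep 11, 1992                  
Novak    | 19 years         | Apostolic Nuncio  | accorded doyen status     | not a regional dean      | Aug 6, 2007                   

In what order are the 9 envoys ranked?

By the first rule: Novak, Oyelaran, Vance, Saleh, Sato and Moreau (each accorded doyen status); then Haddad, Fontaine and Harlow (each not accorded doyen status).
Among Novak, Oyelaran, Vance, Saleh, Sato and Moreau, by class of mission: Novak and Oyelaran (Apostolic Nuncio) before Vance, Saleh and Sato (Ambassador) before Moreau (High Commissioner).
Novak and Oyelaran are each not a regional dean, so the next rule applies.
Among Novak and Oyelaran, by years accredited (higher first): Novak (19 years) before Oyelaran (7 years).
Vance, Saleh and Sato are each not a regional dean, so the next rule applies.
Among Vance, Saleh and Sato, by years accredited (higher first): Vance (21 years) before Saleh (14 years) before Sato (1 year).
Among Haddad, Fontaine and Harlow, by class of mission: Haddad and Fontaine (Ambassador) before Harlow (High Commissioner).
Haddad and Fontaine are each Dean of a regional group, so the next rule applies.
Among Haddad and Fontaine, by years accredited (higher first): Haddad (19 years) before Fontaine (7 years).
Full order: Novak, Oyelaran, Vance, Saleh, Sato, Moreau, Haddad, Fontaine, Harlow.

Novak, Oyelaran, Vance, Saleh, Sato, Moreau, Haddad, Fontaine, Harlow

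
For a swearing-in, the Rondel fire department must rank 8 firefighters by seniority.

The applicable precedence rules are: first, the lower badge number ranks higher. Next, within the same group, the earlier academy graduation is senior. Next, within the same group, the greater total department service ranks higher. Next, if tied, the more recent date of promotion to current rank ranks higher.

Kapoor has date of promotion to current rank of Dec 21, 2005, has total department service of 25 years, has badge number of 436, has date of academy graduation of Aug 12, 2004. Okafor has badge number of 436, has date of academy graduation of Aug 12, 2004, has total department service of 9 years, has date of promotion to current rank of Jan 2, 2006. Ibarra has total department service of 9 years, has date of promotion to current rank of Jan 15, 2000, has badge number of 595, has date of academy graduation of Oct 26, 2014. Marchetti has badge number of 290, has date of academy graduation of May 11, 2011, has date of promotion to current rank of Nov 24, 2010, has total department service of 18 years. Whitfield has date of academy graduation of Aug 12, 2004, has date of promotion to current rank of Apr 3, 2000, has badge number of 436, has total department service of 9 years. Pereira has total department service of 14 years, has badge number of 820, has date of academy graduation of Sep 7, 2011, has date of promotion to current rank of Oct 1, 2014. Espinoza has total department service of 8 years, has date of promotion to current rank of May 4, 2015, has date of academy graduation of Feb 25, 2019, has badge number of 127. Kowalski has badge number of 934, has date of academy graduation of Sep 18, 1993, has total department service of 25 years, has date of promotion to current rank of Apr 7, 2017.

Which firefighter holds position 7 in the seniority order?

By badge number (lower first): Espinoza (127); then Marchetti (290); then Kapoor, Okafor and Whitfield (each 436); then Ibarra (595); then Pereira (820); then Kowalski (934).
Kapoor, Okafor and Whitfield all have date of academy graduation Aug 12, 2004, so the next rule applies.
Among Kapoor, Okafor and Whitfield, by total department service (higher first): Kapoor (25 years) before Okafor and Whitfield (9 years).
Among Okafor and Whitfield, by date of promotion to current rank (later first): Okafor (Jan 2, 2006) before Whitfield (Apr 3, 2000).
Order: Espinoza, Marchetti, Kapoor, Okafor, Whitfield, Ibarra, Pereira, Kowalski.

Pereira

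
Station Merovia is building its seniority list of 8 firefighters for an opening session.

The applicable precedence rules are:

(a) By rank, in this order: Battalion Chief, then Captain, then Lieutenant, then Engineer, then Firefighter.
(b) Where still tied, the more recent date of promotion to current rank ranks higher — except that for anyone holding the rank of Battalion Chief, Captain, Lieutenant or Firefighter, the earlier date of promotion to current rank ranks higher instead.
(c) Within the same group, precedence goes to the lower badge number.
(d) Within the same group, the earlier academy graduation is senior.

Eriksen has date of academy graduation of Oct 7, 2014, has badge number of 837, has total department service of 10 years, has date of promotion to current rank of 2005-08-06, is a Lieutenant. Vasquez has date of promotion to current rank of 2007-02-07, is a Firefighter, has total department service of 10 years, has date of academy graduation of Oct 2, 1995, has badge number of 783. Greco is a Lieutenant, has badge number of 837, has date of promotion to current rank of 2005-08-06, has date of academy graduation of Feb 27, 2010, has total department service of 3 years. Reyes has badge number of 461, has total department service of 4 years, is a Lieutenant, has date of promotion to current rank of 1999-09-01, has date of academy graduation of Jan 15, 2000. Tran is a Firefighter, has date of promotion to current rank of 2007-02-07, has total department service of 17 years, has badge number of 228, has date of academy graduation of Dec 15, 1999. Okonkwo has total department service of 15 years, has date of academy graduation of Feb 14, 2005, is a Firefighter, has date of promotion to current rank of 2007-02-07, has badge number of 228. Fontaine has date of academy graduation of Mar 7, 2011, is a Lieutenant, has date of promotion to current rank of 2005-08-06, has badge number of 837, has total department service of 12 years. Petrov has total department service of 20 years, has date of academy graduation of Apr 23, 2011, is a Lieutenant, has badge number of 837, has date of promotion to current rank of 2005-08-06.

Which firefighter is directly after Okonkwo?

Vasquez

By rank: Reyes, Greco, Fontaine, Petrov and Eriksen (Lieutenant); then Tran, Okonkwo and Vasquez (Firefighter).
Among Reyes, Greco, Fontaine, Petrov and Eriksen, by date of promotion to current rank (earlier first) (reversed rule for this group): Reyes (1999-09-01) before Greco, Fontaine, Petrov and Eriksen (2005-08-06).
Greco, Fontaine, Petrov and Eriksen all have badge number 837, so the next rule applies.
Among Greco, Fontaine, Petrov and Eriksen, by date of academy graduation (earlier first): Greco (Feb 27, 2010) before Fontaine (Mar 7, 2011) before Petrov (Apr 23, 2011) before Eriksen (Oct 7, 2014).
Tran, Okonkwo and Vasquez all have date of promotion to current rank 2007-02-07, so the next rule applies.
Among Tran, Okonkwo and Vasquez, by badge number (lower first): Tran and Okonkwo (228) before Vasquez (783).
Among Tran and Okonkwo, by date of academy graduation (earlier first): Tran (Dec 15, 1999) before Okonkwo (Feb 14, 2005).
Order: Reyes, Greco, Fontaine, Petrov, Eriksen, Tran, Okonkwo, Vasquez.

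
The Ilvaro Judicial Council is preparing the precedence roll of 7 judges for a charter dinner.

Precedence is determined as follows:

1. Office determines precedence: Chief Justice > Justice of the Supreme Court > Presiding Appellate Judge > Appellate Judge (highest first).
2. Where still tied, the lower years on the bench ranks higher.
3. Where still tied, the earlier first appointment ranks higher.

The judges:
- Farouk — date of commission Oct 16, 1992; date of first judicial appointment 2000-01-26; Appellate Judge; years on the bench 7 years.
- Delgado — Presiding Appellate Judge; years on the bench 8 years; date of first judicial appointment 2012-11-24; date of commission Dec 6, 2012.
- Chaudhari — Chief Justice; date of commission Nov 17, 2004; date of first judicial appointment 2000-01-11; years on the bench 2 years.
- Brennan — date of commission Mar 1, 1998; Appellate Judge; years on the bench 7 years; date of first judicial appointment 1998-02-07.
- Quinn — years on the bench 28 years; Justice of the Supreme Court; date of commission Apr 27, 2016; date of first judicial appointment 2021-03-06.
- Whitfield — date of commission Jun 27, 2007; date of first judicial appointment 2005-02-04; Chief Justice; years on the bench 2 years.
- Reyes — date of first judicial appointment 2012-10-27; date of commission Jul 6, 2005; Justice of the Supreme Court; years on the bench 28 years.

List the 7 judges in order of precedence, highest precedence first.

Chaudhari, Whitfield, Reyes, Quinn, Delgado, Brennan, Farouk

By office: Chaudhari and Whitfield (Chief Justice); then Reyes and Quinn (Justice of the Supreme Court); then Delgado (Presiding Appellate Judge); then Brennan and Farouk (Appellate Judge).
Chaudhari and Whitfield both have years on the bench 2 years, so the next rule applies.
Among Chaudhari and Whitfield, by date of first judicial appointment (earlier first): Chaudhari (2000-01-11) before Whitfield (2005-02-04).
Reyes and Quinn both have years on the bench 28 years, so the next rule applies.
Among Reyes and Quinn, by date of first judicial appointment (earlier first): Reyes (2012-10-27) before Quinn (2021-03-06).
Brennan and Farouk both have years on the bench 7 years, so the next rule applies.
Among Brennan and Farouk, by date of first judicial appointment (earlier first): Brennan (1998-02-07) before Farouk (2000-01-26).
Full order: Chaudhari, Whitfield, Reyes, Quinn, Delgado, Brennan, Farouk.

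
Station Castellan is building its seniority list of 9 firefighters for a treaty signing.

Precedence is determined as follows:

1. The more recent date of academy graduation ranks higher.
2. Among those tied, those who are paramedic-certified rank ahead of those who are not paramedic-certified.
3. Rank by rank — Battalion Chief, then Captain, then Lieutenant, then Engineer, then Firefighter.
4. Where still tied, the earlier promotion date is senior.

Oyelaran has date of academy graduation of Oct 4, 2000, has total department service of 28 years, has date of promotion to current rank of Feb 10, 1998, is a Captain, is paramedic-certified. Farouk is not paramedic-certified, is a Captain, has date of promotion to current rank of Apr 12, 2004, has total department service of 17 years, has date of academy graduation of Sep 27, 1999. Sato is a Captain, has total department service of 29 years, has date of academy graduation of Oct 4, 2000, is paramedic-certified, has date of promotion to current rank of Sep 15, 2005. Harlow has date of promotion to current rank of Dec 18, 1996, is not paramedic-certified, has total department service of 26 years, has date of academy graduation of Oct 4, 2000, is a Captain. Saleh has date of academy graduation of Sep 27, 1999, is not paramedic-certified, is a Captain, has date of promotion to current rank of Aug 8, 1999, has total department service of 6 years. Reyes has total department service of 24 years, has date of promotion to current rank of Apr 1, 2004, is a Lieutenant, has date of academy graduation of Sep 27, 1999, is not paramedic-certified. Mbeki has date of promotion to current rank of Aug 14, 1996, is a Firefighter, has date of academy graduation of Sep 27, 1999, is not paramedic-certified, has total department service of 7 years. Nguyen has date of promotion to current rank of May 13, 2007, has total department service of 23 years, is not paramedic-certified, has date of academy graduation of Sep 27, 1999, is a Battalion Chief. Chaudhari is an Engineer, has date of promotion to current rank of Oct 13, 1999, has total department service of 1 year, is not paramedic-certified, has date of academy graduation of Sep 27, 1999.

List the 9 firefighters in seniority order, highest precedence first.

Oyelaran, Sato, Harlow, Nguyen, Saleh, Farouk, Reyes, Chaudhari, Mbeki

By date of academy graduation (later first): Oyelaran, Sato and Harlow (each Oct 4, 2000); then Nguyen, Saleh, Farouk, Reyes, Chaudhari and Mbeki (each Sep 27, 1999).
Among Oyelaran, Sato and Harlow, paramedic-certified before not paramedic-certified: Oyelaran and Sato (paramedic-certified) before Harlow (not paramedic-certified).
Oyelaran and Sato are each Captain, so the next rule applies.
Among Oyelaran and Sato, by date of promotion to current rank (earlier first): Oyelaran (Feb 10, 1998) before Sato (Sep 15, 2005).
Nguyen, Saleh, Farouk, Reyes, Chaudhari and Mbeki are each not paramedic-certified, so the next rule applies.
Among Nguyen, Saleh, Farouk, Reyes, Chaudhari and Mbeki, by rank: Nguyen (Battalion Chief) before Saleh and Farouk (Captain) before Reyes (Lieutenant) before Chaudhari (Engineer) before Mbeki (Firefighter).
Among Saleh and Farouk, by date of promotion to current rank (earlier first): Saleh (Aug 8, 1999) before Farouk (Apr 12, 2004).
Full order: Oyelaran, Sato, Harlow, Nguyen, Saleh, Farouk, Reyes, Chaudhari, Mbeki.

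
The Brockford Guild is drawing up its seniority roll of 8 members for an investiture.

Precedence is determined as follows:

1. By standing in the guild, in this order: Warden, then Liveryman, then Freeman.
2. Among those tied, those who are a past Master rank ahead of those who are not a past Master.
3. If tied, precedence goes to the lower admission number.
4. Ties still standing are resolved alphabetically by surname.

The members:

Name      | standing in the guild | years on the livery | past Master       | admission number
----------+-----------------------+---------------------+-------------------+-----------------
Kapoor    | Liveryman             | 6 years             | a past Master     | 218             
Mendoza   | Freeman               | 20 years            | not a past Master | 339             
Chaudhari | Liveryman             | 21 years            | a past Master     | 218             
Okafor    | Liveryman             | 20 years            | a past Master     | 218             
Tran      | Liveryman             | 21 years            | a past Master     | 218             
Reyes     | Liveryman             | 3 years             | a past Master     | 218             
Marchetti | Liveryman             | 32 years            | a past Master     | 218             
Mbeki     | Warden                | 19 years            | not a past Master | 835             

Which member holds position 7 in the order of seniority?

Tran

By standing in the guild: Mbeki (Warden); then Chaudhari, Kapoor, Marchetti, Okafor, Reyes and Tran (Liveryman); then Mendoza (Freeman).
Chaudhari, Kapoor, Marchetti, Okafor, Reyes and Tran are each a past Master, so the next rule applies.
Chaudhari, Kapoor, Marchetti, Okafor, Reyes and Tran all have admission number 218, so the next rule applies.
Among Chaudhari, Kapoor, Marchetti, Okafor, Reyes and Tran, alphabetically by surname: Chaudhari before Kapoor before Marchetti before Okafor before Reyes before Tran.
Order: Mbeki, Chaudhari, Kapoor, Marchetti, Okafor, Reyes, Tran, Mendoza.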